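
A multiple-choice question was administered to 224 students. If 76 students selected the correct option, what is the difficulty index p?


Item difficulty p = number correct / total examinees
p = 76 / 224
p = 0.3393

0.3393


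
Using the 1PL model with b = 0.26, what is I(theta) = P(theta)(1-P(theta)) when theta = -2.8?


P = 1/(1+exp(-(-2.8-0.26))) = 0.0448
I = P*(1-P) = 0.0448 * 0.9552
I = 0.0428

0.0428


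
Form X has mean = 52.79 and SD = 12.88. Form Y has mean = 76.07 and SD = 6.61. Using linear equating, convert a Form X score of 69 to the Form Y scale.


slope = SD_Y / SD_X = 6.61 / 12.88 ~ 0.5132
intercept = mean_Y - slope * mean_X = 76.07 - (6.61 / 12.88) * 52.79 ~ 48.9782
Y = slope * X + intercept. To avoid rounding drift from the rounded slope/intercept, evaluate the equivalent form Y = mean_Y + SD_Y * (X - mean_X) / SD_X at full precision:
Y = 76.07 + 6.61 * (69 - 52.79) / 12.88
Y = 76.07 + 6.61 * 16.21 / 12.88
Y = 76.07 + 107.1481 / 12.88
Y = 76.07 + 8.319
Y = 84.389

84.389


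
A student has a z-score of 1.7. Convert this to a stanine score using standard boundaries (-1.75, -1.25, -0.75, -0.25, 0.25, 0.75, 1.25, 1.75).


Stanine boundaries: [-1.75, -1.25, -0.75, -0.25, 0.25, 0.75, 1.25, 1.75]
z = 1.7
Check each boundary:
  z >= -1.75 -> could be stanine 2
  z >= -1.25 -> could be stanine 3
  z >= -0.75 -> could be stanine 4
  z >= -0.25 -> could be stanine 5
  z >= 0.25 -> could be stanine 6
  z >= 0.75 -> could be stanine 7
  z >= 1.25 -> could be stanine 8
  z < 1.75
Highest qualifying boundary gives stanine = 8

8


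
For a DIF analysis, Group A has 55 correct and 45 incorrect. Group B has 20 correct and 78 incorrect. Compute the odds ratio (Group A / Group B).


Odds_A = 55/45 = 1.2222
Odds_B = 20/78 = 0.2564
OR = Odds_A / Odds_B = 1.2222 / 0.2564
Exactly, OR = (55 * 78) / (45 * 20) = 4290 / 900
OR = 4.7667

4.7667


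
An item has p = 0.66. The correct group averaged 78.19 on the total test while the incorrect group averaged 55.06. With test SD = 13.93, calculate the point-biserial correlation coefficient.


q = 1 - p = 0.34
rpb = ((M1 - M0) / SD) * sqrt(p * q)
rpb = ((78.19 - 55.06) / 13.93) * sqrt(0.66 * 0.34)
rpb = 0.7866

0.7866


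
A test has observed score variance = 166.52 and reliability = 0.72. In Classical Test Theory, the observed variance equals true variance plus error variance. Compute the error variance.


var_true = rxx * var_obs = 0.72 * 166.52 = 119.8944
var_error = var_obs - var_true
var_error = 166.52 - 119.8944
var_error = 46.6256

46.6256


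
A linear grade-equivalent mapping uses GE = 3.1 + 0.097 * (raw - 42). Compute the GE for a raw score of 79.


raw - median = 79 - 42 = 37
slope * diff = 0.097 * 37 = 3.589
GE = 3.1 + 3.589
GE = 6.689

6.689


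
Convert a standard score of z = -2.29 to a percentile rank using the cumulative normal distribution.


CDF(z) = 0.5 * (1 + erf(z/sqrt(2)))
erf(-1.6193) = -0.978
CDF = 0.011
Percentile rank = 0.011 * 100 = 1.1

1.1


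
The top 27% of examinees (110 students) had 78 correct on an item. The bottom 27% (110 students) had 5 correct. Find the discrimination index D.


p_upper = 78/110 = 0.7091
p_lower = 5/110 = 0.0455
D = 0.7091 - 0.0455 = 0.6636

0.6636


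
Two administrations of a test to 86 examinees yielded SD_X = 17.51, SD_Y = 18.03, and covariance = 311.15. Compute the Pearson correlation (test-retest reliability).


r = cov(X,Y) / (SD_X * SD_Y)
r = 311.15 / (17.51 * 18.03)
r = 311.15 / 315.7053
r = 0.9856

0.9856


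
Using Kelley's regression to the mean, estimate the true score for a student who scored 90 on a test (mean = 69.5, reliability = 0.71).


T_est = rxx * X + (1 - rxx) * mean
T_est = 0.71 * 90 + 0.29 * 69.5
T_est = 63.9 + 20.155
T_est = 84.055

84.055


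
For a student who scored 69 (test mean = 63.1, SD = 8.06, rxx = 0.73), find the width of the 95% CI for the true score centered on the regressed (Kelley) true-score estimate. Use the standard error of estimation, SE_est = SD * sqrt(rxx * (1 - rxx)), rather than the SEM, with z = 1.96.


True score estimate = 0.73*69 + 0.27*63.1 = 67.407
SE_est = SD * sqrt(rxx * (1 - rxx)) = 8.06 * sqrt(0.73 * 0.27) = 8.06 * sqrt(0.1971) = 3.578313
CI = T_est +/- z * SE_est, so width = 2 * z * SE_est = 2 * 1.96 * 3.578313
Width = 14.027

14.027


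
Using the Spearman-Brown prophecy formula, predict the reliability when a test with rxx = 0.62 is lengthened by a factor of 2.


r_new = (n * rxx) / (1 + (n-1) * rxx)
r_new = (2 * 0.62) / (1 + 1 * 0.62)
r_new = 1.24 / 1.62
r_new = 0.7654

0.7654


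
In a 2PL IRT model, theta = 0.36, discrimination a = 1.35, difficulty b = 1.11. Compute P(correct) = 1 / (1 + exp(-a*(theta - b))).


a*(theta - b) = 1.35 * (0.36 - 1.11) = -1.0125
exp(--1.0125) = 2.7525
P = 1 / (1 + 2.7525)
P = 0.2665

0.2665


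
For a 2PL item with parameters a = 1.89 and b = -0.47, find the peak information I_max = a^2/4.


For 2PL, max info at theta = b = -0.47
I_max = a^2 / 4 = 1.89^2 / 4
= 3.5721 / 4
I_max = 0.893

0.893


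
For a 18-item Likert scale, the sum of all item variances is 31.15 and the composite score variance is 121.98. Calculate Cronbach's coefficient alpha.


alpha = (k/(k-1)) * (1 - sum(si^2)/s_total^2)
= (18/17) * (1 - 31.15/121.98)
alpha = 0.7884

0.7884


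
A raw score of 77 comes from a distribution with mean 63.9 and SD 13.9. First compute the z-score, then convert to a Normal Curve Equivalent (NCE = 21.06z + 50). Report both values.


z = (X - mean) / SD = (77 - 63.9) / 13.9
z = 13.1 / 13.9
z = 0.9424
NCE = NCE = 21.06z + 50
Carry z at full precision (z = 13.1 / 13.9) into the conversion:
NCE = 21.06 * (13.1 / 13.9) + 50 = 275.886 / 13.9 + 50
NCE = 19.8479 + 50
NCE = 69.8479

69.8479


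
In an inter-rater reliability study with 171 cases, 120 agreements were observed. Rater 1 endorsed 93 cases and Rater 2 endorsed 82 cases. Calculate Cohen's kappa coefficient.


P_o = 120/171 = 0.701754
P_e = (93*82 + 78*89) / 29241 = 0.498205
kappa = (P_o - P_e) / (1 - P_e)
kappa = (0.701754 - 0.498205) / (1 - 0.498205)
kappa = 0.4056

0.4056


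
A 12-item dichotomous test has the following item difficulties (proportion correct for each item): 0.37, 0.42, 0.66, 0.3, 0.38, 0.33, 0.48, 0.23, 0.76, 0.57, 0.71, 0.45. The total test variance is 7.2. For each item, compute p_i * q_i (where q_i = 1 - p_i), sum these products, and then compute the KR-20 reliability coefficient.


For each item, compute p_i * q_i:
  Item 1: 0.37 * 0.63 = 0.2331
  Item 2: 0.42 * 0.58 = 0.2436
  Item 3: 0.66 * 0.34 = 0.2244
  Item 4: 0.3 * 0.7 = 0.21
  Item 5: 0.38 * 0.62 = 0.2356
  Item 6: 0.33 * 0.67 = 0.2211
  Item 7: 0.48 * 0.52 = 0.2496
  Item 8: 0.23 * 0.77 = 0.1771
  Item 9: 0.76 * 0.24 = 0.1824
  Item 10: 0.57 * 0.43 = 0.2451
  Item 11: 0.71 * 0.29 = 0.2059
  Item 12: 0.45 * 0.55 = 0.2475
Sum(p_i * q_i) = 0.2331 + 0.2436 + 0.2244 + 0.21 + 0.2356 + 0.2211 + 0.2496 + 0.1771 + 0.1824 + 0.2451 + 0.2059 + 0.2475 = 2.6754
KR-20 = (k/(k-1)) * (1 - Sum(p_i*q_i) / Var_total)
= (12/11) * (1 - 2.6754/7.2)
= 1.0909 * 0.6284
KR-20 = 0.6855

0.6855


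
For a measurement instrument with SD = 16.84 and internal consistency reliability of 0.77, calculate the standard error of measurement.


SEM = SD * sqrt(1 - rxx)
SEM = 16.84 * sqrt(1 - 0.77)
SEM = 16.84 * sqrt(0.23) = 16.84 * 0.479583
SEM = 8.0762

8.0762


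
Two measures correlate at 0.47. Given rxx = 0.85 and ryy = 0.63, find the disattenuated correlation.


r_corrected = rxy / sqrt(rxx * ryy)
= 0.47 / sqrt(0.85 * 0.63)
= 0.47 / sqrt(0.5355)
= 0.47 / 0.731779
r_corrected = 0.6423

0.6423


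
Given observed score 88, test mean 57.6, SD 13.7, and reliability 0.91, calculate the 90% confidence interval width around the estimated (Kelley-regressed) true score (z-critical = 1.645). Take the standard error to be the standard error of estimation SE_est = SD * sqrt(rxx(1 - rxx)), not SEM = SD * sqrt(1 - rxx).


True score estimate = 0.91*88 + 0.09*57.6 = 85.264
SE_est = SD * sqrt(rxx * (1 - rxx)) = 13.7 * sqrt(0.91 * 0.09) = 13.7 * sqrt(0.0819) = 3.92069
CI = T_est +/- z * SE_est, so width = 2 * z * SE_est = 2 * 1.645 * 3.92069
Width = 12.8991

12.8991


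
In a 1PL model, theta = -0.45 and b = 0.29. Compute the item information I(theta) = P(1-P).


P = 1/(1+exp(-(-0.45-0.29))) = 0.323
I = P*(1-P) = 0.323 * 0.677
I = 0.2187

0.2187


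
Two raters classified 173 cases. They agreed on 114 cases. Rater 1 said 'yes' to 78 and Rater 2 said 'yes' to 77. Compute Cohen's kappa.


P_o = 114/173 = 0.65896
P_e = (78*77 + 95*96) / 29929 = 0.505396
kappa = (P_o - P_e) / (1 - P_e)
kappa = (0.65896 - 0.505396) / (1 - 0.505396)
kappa = 0.3105

0.3105


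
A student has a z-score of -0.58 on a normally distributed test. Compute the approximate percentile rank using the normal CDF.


CDF(z) = 0.5 * (1 + erf(z/sqrt(2)))
erf(-0.4101) = -0.4381
CDF = 0.281
Percentile rank = 0.281 * 100 = 28.1

28.1


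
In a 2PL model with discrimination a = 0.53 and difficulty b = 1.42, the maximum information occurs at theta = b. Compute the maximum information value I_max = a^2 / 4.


For 2PL, max info at theta = b = 1.42
I_max = a^2 / 4 = 0.53^2 / 4
= 0.2809 / 4
I_max = 0.0702

0.0702


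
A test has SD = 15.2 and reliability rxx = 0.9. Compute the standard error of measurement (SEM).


SEM = SD * sqrt(1 - rxx)
SEM = 15.2 * sqrt(1 - 0.9)
SEM = 15.2 * sqrt(0.1) = 15.2 * 0.316228
SEM = 4.8067

4.8067


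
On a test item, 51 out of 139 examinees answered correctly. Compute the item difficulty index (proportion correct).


Item difficulty p = number correct / total examinees
p = 51 / 139
p = 0.3669

0.3669


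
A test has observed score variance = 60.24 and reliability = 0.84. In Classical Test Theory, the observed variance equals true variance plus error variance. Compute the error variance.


var_true = rxx * var_obs = 0.84 * 60.24 = 50.6016
var_error = var_obs - var_true
var_error = 60.24 - 50.6016
var_error = 9.6384

9.6384


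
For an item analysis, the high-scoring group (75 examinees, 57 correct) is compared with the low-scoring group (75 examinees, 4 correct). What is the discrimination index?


p_upper = 57/75 = 0.76
p_lower = 4/75 = 0.0533
D = 0.76 - 0.0533 = 0.7067

0.7067


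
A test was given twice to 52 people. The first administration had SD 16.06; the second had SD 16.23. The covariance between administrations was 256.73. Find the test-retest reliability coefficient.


r = cov(X,Y) / (SD_X * SD_Y)
r = 256.73 / (16.06 * 16.23)
r = 256.73 / 260.6538
r = 0.9849

0.9849


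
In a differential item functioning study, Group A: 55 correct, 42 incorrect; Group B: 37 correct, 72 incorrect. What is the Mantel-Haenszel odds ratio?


Odds_A = 55/42 = 1.3095
Odds_B = 37/72 = 0.5139
OR = Odds_A / Odds_B = 1.3095 / 0.5139
Exactly, OR = (55 * 72) / (42 * 37) = 3960 / 1554
OR = 2.5483

2.5483


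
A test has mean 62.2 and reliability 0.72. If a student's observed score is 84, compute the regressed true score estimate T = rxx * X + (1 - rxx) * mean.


T_est = rxx * X + (1 - rxx) * mean
T_est = 0.72 * 84 + 0.28 * 62.2
T_est = 60.48 + 17.416
T_est = 77.896

77.896


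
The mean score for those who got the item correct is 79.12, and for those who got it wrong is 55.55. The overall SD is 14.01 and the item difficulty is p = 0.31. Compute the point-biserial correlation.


q = 1 - p = 0.69
rpb = ((M1 - M0) / SD) * sqrt(p * q)
rpb = ((79.12 - 55.55) / 14.01) * sqrt(0.31 * 0.69)
rpb = 0.7781

0.7781


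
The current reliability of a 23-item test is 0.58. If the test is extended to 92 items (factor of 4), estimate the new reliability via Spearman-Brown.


r_new = (n * rxx) / (1 + (n-1) * rxx)
r_new = (4 * 0.58) / (1 + 3 * 0.58)
r_new = 2.32 / 2.74
r_new = 0.8467

0.8467


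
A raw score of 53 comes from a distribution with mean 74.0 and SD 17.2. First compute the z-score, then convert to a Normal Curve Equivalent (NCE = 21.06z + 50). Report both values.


z = (X - mean) / SD = (53 - 74.0) / 17.2
z = -21.0 / 17.2
z = -1.2209
NCE = NCE = 21.06z + 50
Carry z at full precision (z = -21.0 / 17.2) into the conversion:
NCE = 21.06 * (-21.0 / 17.2) + 50 = -442.26 / 17.2 + 50
NCE = -25.7128 + 50
NCE = 24.2872

24.2872


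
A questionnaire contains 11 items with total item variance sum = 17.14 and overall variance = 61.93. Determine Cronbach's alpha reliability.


alpha = (k/(k-1)) * (1 - sum(si^2)/s_total^2)
= (11/10) * (1 - 17.14/61.93)
alpha = 0.7956

0.7956


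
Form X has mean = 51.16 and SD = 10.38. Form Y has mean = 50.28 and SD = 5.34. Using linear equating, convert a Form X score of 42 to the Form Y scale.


slope = SD_Y / SD_X = 5.34 / 10.38 ~ 0.5145
intercept = mean_Y - slope * mean_X = 50.28 - (5.34 / 10.38) * 51.16 ~ 23.9607
Y = slope * X + intercept. To avoid rounding drift from the rounded slope/intercept, evaluate the equivalent form Y = mean_Y + SD_Y * (X - mean_X) / SD_X at full precision:
Y = 50.28 + 5.34 * (42 - 51.16) / 10.38
Y = 50.28 - 5.34 * 9.16 / 10.38
Y = 50.28 - 48.9144 / 10.38
Y = 50.28 - 4.7124
Y = 45.5676

45.5676


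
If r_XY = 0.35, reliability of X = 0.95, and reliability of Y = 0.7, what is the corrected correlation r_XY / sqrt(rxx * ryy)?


r_corrected = rxy / sqrt(rxx * ryy)
= 0.35 / sqrt(0.95 * 0.7)
= 0.35 / sqrt(0.665)
= 0.35 / 0.815475
r_corrected = 0.4292

0.4292


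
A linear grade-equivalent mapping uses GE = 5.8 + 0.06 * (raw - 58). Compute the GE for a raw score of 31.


raw - median = 31 - 58 = -27
slope * diff = 0.06 * -27 = -1.62
GE = 5.8 + -1.62
GE = 4.18

4.18


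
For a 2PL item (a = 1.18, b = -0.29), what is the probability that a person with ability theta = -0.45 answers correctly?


a*(theta - b) = 1.18 * (-0.45 - -0.29) = -0.1888
exp(--0.1888) = 1.2078
P = 1 / (1 + 1.2078)
P = 0.4529

0.4529


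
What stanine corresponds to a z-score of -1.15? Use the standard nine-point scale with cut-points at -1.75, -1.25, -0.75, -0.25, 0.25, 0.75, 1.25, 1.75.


Stanine boundaries: [-1.75, -1.25, -0.75, -0.25, 0.25, 0.75, 1.25, 1.75]
z = -1.15
Check each boundary:
  z >= -1.75 -> could be stanine 2
  z >= -1.25 -> could be stanine 3
  z < -0.75
  z < -0.25
  z < 0.25
  z < 0.75
  z < 1.25
  z < 1.75
Highest qualifying boundary gives stanine = 3

3


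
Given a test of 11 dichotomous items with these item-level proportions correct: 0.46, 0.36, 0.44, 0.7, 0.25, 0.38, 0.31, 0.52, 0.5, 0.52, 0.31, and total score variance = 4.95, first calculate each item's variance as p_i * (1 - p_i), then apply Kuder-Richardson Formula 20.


For each item, compute p_i * q_i:
  Item 1: 0.46 * 0.54 = 0.2484
  Item 2: 0.36 * 0.64 = 0.2304
  Item 3: 0.44 * 0.56 = 0.2464
  Item 4: 0.7 * 0.3 = 0.21
  Item 5: 0.25 * 0.75 = 0.1875
  Item 6: 0.38 * 0.62 = 0.2356
  Item 7: 0.31 * 0.69 = 0.2139
  Item 8: 0.52 * 0.48 = 0.2496
  Item 9: 0.5 * 0.5 = 0.25
  Item 10: 0.52 * 0.48 = 0.2496
  Item 11: 0.31 * 0.69 = 0.2139
Sum(p_i * q_i) = 0.2484 + 0.2304 + 0.2464 + 0.21 + 0.1875 + 0.2356 + 0.2139 + 0.2496 + 0.25 + 0.2496 + 0.2139 = 2.5353
KR-20 = (k/(k-1)) * (1 - Sum(p_i*q_i) / Var_total)
= (11/10) * (1 - 2.5353/4.95)
= 1.1 * 0.4878
KR-20 = 0.5366

0.5366


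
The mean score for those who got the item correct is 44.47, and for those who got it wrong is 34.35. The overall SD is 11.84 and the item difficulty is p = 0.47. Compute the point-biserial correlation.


q = 1 - p = 0.53
rpb = ((M1 - M0) / SD) * sqrt(p * q)
rpb = ((44.47 - 34.35) / 11.84) * sqrt(0.47 * 0.53)
rpb = 0.4266

0.4266


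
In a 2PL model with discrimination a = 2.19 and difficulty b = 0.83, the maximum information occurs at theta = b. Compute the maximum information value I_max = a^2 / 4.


For 2PL, max info at theta = b = 0.83
I_max = a^2 / 4 = 2.19^2 / 4
= 4.7961 / 4
I_max = 1.199

1.199


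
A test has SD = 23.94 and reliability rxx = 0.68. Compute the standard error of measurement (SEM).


SEM = SD * sqrt(1 - rxx)
SEM = 23.94 * sqrt(1 - 0.68)
SEM = 23.94 * sqrt(0.32) = 23.94 * 0.565685
SEM = 13.5425

13.5425


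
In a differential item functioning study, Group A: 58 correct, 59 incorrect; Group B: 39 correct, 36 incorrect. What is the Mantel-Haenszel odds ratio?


Odds_A = 58/59 = 0.9831
Odds_B = 39/36 = 1.0833
OR = Odds_A / Odds_B = 0.9831 / 1.0833
Exactly, OR = (58 * 36) / (59 * 39) = 2088 / 2301
OR = 0.9074

0.9074


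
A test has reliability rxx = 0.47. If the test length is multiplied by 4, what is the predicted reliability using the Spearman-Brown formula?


r_new = (n * rxx) / (1 + (n-1) * rxx)
r_new = (4 * 0.47) / (1 + 3 * 0.47)
r_new = 1.88 / 2.41
r_new = 0.7801

0.7801


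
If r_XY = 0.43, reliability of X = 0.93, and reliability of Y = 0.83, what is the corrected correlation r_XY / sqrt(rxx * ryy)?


r_corrected = rxy / sqrt(rxx * ryy)
= 0.43 / sqrt(0.93 * 0.83)
= 0.43 / sqrt(0.7719)
= 0.43 / 0.878578
r_corrected = 0.4894

0.4894


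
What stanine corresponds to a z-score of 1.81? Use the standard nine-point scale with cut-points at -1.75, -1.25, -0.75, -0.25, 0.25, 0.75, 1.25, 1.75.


Stanine boundaries: [-1.75, -1.25, -0.75, -0.25, 0.25, 0.75, 1.25, 1.75]
z = 1.81
Check each boundary:
  z >= -1.75 -> could be stanine 2
  z >= -1.25 -> could be stanine 3
  z >= -0.75 -> could be stanine 4
  z >= -0.25 -> could be stanine 5
  z >= 0.25 -> could be stanine 6
  z >= 0.75 -> could be stanine 7
  z >= 1.25 -> could be stanine 8
  z >= 1.75 -> could be stanine 9
Highest qualifying boundary gives stanine = 9

9


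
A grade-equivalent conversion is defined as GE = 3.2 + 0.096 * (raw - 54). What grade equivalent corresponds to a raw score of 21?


raw - median = 21 - 54 = -33
slope * diff = 0.096 * -33 = -3.168
GE = 3.2 + -3.168
GE = 0.032

0.032


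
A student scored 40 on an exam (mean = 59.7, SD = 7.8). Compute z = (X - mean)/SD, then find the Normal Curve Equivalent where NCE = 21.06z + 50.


z = (X - mean) / SD = (40 - 59.7) / 7.8
z = -19.7 / 7.8
z = -2.5256
NCE = NCE = 21.06z + 50
Carry z at full precision (z = -19.7 / 7.8) into the conversion:
NCE = 21.06 * (-19.7 / 7.8) + 50 = -414.882 / 7.8 + 50
NCE = -53.19 + 50
NCE = -3.19

-3.19


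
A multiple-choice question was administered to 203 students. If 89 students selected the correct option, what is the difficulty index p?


Item difficulty p = number correct / total examinees
p = 89 / 203
p = 0.4384

0.4384


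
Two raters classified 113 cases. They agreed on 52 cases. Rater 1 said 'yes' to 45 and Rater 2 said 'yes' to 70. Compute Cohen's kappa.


P_o = 52/113 = 0.460177
P_e = (45*70 + 68*43) / 12769 = 0.475683
kappa = (P_o - P_e) / (1 - P_e)
kappa = (0.460177 - 0.475683) / (1 - 0.475683)
kappa = -0.0296

-0.0296


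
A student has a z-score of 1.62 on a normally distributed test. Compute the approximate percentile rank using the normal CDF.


CDF(z) = 0.5 * (1 + erf(z/sqrt(2)))
erf(1.1455) = 0.8948
CDF = 0.9474
Percentile rank = 0.9474 * 100 = 94.74

94.74


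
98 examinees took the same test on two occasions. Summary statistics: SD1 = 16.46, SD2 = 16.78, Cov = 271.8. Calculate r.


r = cov(X,Y) / (SD_X * SD_Y)
r = 271.8 / (16.46 * 16.78)
r = 271.8 / 276.1988
r = 0.9841

0.9841


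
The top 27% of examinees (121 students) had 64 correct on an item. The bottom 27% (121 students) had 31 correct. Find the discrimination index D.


p_upper = 64/121 = 0.5289
p_lower = 31/121 = 0.2562
D = 0.5289 - 0.2562 = 0.2727

0.2727


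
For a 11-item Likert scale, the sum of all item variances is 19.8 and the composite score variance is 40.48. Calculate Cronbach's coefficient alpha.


alpha = (k/(k-1)) * (1 - sum(si^2)/s_total^2)
= (11/10) * (1 - 19.8/40.48)
alpha = 0.562

0.562


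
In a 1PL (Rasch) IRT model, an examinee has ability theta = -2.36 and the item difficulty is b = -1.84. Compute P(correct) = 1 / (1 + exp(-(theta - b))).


theta - b = -2.36 - -1.84 = -0.52
exp(-(theta - b)) = exp(0.52) = 1.682
P = 1 / (1 + 1.682)
P = 0.3729

0.3729


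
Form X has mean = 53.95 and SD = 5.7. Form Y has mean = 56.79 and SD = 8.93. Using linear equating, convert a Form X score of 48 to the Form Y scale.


slope = SD_Y / SD_X = 8.93 / 5.7 ~ 1.5667
intercept = mean_Y - slope * mean_X = 56.79 - (8.93 / 5.7) * 53.95 ~ -27.7317
Y = slope * X + intercept. To avoid rounding drift from the rounded slope/intercept, evaluate the equivalent form Y = mean_Y + SD_Y * (X - mean_X) / SD_X at full precision:
Y = 56.79 + 8.93 * (48 - 53.95) / 5.7
Y = 56.79 - 8.93 * 5.95 / 5.7
Y = 56.79 - 53.1335 / 5.7
Y = 56.79 - 9.3217
Y = 47.4683

47.4683


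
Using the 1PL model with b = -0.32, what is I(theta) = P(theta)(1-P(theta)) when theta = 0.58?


P = 1/(1+exp(-(0.58--0.32))) = 0.7109
I = P*(1-P) = 0.7109 * 0.2891
I = 0.2055

0.2055


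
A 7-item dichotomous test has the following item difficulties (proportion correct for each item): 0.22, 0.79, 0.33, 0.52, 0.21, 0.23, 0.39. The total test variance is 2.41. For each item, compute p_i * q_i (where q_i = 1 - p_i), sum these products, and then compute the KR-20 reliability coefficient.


For each item, compute p_i * q_i:
  Item 1: 0.22 * 0.78 = 0.1716
  Item 2: 0.79 * 0.21 = 0.1659
  Item 3: 0.33 * 0.67 = 0.2211
  Item 4: 0.52 * 0.48 = 0.2496
  Item 5: 0.21 * 0.79 = 0.1659
  Item 6: 0.23 * 0.77 = 0.1771
  Item 7: 0.39 * 0.61 = 0.2379
Sum(p_i * q_i) = 0.1716 + 0.1659 + 0.2211 + 0.2496 + 0.1659 + 0.1771 + 0.2379 = 1.3891
KR-20 = (k/(k-1)) * (1 - Sum(p_i*q_i) / Var_total)
= (7/6) * (1 - 1.3891/2.41)
= 1.1667 * 0.4236
KR-20 = 0.4942

0.4942


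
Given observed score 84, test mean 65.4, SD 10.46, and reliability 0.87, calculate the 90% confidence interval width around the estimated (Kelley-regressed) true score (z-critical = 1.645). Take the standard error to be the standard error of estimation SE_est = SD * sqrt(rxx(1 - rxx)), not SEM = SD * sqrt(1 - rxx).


True score estimate = 0.87*84 + 0.13*65.4 = 81.582
SE_est = SD * sqrt(rxx * (1 - rxx)) = 10.46 * sqrt(0.87 * 0.13) = 10.46 * sqrt(0.1131) = 3.517734
CI = T_est +/- z * SE_est, so width = 2 * z * SE_est = 2 * 1.645 * 3.517734
Width = 11.5733

11.5733


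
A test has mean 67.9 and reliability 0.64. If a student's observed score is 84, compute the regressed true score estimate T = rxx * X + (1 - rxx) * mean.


T_est = rxx * X + (1 - rxx) * mean
T_est = 0.64 * 84 + 0.36 * 67.9
T_est = 53.76 + 24.444
T_est = 78.204

78.204


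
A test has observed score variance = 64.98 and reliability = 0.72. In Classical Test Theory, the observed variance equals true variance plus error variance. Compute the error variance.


var_true = rxx * var_obs = 0.72 * 64.98 = 46.7856
var_error = var_obs - var_true
var_error = 64.98 - 46.7856
var_error = 18.1944

18.1944


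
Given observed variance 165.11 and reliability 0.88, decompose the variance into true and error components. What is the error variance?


var_true = rxx * var_obs = 0.88 * 165.11 = 145.2968
var_error = var_obs - var_true
var_error = 165.11 - 145.2968
var_error = 19.8132

19.8132


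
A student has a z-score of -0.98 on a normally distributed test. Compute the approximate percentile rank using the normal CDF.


CDF(z) = 0.5 * (1 + erf(z/sqrt(2)))
erf(-0.693) = -0.6729
CDF = 0.1635
Percentile rank = 0.1635 * 100 = 16.35

16.35


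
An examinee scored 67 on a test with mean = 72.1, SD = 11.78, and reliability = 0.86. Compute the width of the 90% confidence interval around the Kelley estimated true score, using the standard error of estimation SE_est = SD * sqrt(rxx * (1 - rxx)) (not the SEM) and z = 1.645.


True score estimate = 0.86*67 + 0.14*72.1 = 67.714
SE_est = SD * sqrt(rxx * (1 - rxx)) = 11.78 * sqrt(0.86 * 0.14) = 11.78 * sqrt(0.1204) = 4.087507
CI = T_est +/- z * SE_est, so width = 2 * z * SE_est = 2 * 1.645 * 4.087507
Width = 13.4479

13.4479


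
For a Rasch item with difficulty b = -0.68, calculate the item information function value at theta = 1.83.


P = 1/(1+exp(-(1.83--0.68))) = 0.9248
I = P*(1-P) = 0.9248 * 0.0752
I = 0.0695

0.0695


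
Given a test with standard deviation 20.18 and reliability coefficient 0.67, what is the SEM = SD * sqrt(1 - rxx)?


SEM = SD * sqrt(1 - rxx)
SEM = 20.18 * sqrt(1 - 0.67)
SEM = 20.18 * sqrt(0.33) = 20.18 * 0.574456
SEM = 11.5925

11.5925


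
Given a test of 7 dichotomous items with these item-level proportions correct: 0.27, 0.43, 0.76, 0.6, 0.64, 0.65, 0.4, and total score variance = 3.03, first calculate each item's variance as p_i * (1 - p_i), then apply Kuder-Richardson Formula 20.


For each item, compute p_i * q_i:
  Item 1: 0.27 * 0.73 = 0.1971
  Item 2: 0.43 * 0.57 = 0.2451
  Item 3: 0.76 * 0.24 = 0.1824
  Item 4: 0.6 * 0.4 = 0.24
  Item 5: 0.64 * 0.36 = 0.2304
  Item 6: 0.65 * 0.35 = 0.2275
  Item 7: 0.4 * 0.6 = 0.24
Sum(p_i * q_i) = 0.1971 + 0.2451 + 0.1824 + 0.24 + 0.2304 + 0.2275 + 0.24 = 1.5625
KR-20 = (k/(k-1)) * (1 - Sum(p_i*q_i) / Var_total)
= (7/6) * (1 - 1.5625/3.03)
= 1.1667 * 0.4843
KR-20 = 0.565

0.565


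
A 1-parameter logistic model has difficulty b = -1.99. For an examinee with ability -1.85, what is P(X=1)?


theta - b = -1.85 - -1.99 = 0.14
exp(-(theta - b)) = exp(-0.14) = 0.8694
P = 1 / (1 + 0.8694)
P = 0.5349

0.5349


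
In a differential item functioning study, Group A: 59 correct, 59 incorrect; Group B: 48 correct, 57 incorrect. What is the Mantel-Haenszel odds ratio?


Odds_A = 59/59 = 1.0
Odds_B = 48/57 = 0.8421
OR = Odds_A / Odds_B = 1.0 / 0.8421
Exactly, OR = (59 * 57) / (59 * 48) = 3363 / 2832
OR = 1.1875

1.1875


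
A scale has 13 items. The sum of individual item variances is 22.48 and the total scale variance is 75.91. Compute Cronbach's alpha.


alpha = (k/(k-1)) * (1 - sum(si^2)/s_total^2)
= (13/12) * (1 - 22.48/75.91)
alpha = 0.7625

0.7625


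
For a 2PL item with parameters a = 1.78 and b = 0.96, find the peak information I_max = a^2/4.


For 2PL, max info at theta = b = 0.96
I_max = a^2 / 4 = 1.78^2 / 4
= 3.1684 / 4
I_max = 0.7921

0.7921


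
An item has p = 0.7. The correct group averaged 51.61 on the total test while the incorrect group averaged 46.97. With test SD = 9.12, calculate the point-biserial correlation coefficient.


q = 1 - p = 0.3
rpb = ((M1 - M0) / SD) * sqrt(p * q)
rpb = ((51.61 - 46.97) / 9.12) * sqrt(0.7 * 0.3)
rpb = 0.2331

0.2331


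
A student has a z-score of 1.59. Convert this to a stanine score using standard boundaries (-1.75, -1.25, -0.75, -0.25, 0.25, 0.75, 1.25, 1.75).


Stanine boundaries: [-1.75, -1.25, -0.75, -0.25, 0.25, 0.75, 1.25, 1.75]
z = 1.59
Check each boundary:
  z >= -1.75 -> could be stanine 2
  z >= -1.25 -> could be stanine 3
  z >= -0.75 -> could be stanine 4
  z >= -0.25 -> could be stanine 5
  z >= 0.25 -> could be stanine 6
  z >= 0.75 -> could be stanine 7
  z >= 1.25 -> could be stanine 8
  z < 1.75
Highest qualifying boundary gives stanine = 8

8


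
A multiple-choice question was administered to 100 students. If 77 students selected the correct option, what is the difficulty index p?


Item difficulty p = number correct / total examinees
p = 77 / 100
p = 0.77

0.77


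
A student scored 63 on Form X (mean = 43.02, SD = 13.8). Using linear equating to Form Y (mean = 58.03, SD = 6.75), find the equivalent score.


slope = SD_Y / SD_X = 6.75 / 13.8 ~ 0.4891
intercept = mean_Y - slope * mean_X = 58.03 - (6.75 / 13.8) * 43.02 ~ 36.9876
Y = slope * X + intercept. To avoid rounding drift from the rounded slope/intercept, evaluate the equivalent form Y = mean_Y + SD_Y * (X - mean_X) / SD_X at full precision:
Y = 58.03 + 6.75 * (63 - 43.02) / 13.8
Y = 58.03 + 6.75 * 19.98 / 13.8
Y = 58.03 + 134.865 / 13.8
Y = 58.03 + 9.7728
Y = 67.8028

67.8028


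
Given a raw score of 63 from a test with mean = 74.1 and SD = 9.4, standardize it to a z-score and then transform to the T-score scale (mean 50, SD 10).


z = (X - mean) / SD = (63 - 74.1) / 9.4
z = -11.1 / 9.4
z = -1.1809
T-score = T = 50 + 10z
Carry z at full precision (z = -11.1 / 9.4) into the conversion:
T-score = 50 + 10 * (-11.1 / 9.4) = 50 + -111 / 9.4
T-score = 50 + -11.8085
T-score = 38.1915

38.1915


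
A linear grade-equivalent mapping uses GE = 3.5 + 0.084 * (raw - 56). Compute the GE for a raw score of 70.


raw - median = 70 - 56 = 14
slope * diff = 0.084 * 14 = 1.176
GE = 3.5 + 1.176
GE = 4.676

4.676


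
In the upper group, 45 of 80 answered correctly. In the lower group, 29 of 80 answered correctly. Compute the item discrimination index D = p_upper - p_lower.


p_upper = 45/80 = 0.5625
p_lower = 29/80 = 0.3625
D = 0.5625 - 0.3625 = 0.2

0.2


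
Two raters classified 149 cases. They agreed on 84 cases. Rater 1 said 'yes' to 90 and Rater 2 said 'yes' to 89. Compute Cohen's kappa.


P_o = 84/149 = 0.563758
P_e = (90*89 + 59*60) / 22201 = 0.520247
kappa = (P_o - P_e) / (1 - P_e)
kappa = (0.563758 - 0.520247) / (1 - 0.520247)
kappa = 0.0907

0.0907


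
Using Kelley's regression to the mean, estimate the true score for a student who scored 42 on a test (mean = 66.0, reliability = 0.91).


T_est = rxx * X + (1 - rxx) * mean
T_est = 0.91 * 42 + 0.09 * 66.0
T_est = 38.22 + 5.94
T_est = 44.16

44.16


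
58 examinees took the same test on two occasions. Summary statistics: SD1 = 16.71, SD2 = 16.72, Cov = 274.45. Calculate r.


r = cov(X,Y) / (SD_X * SD_Y)
r = 274.45 / (16.71 * 16.72)
r = 274.45 / 279.3912
r = 0.9823

0.9823


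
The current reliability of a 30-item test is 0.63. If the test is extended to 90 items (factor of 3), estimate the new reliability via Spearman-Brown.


r_new = (n * rxx) / (1 + (n-1) * rxx)
r_new = (3 * 0.63) / (1 + 2 * 0.63)
r_new = 1.89 / 2.26
r_new = 0.8363

0.8363


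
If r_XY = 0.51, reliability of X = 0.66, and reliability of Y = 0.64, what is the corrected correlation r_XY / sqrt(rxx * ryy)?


r_corrected = rxy / sqrt(rxx * ryy)
= 0.51 / sqrt(0.66 * 0.64)
= 0.51 / sqrt(0.4224)
= 0.51 / 0.649923
r_corrected = 0.7847

0.7847


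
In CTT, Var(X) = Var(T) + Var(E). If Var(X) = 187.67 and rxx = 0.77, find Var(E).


var_true = rxx * var_obs = 0.77 * 187.67 = 144.5059
var_error = var_obs - var_true
var_error = 187.67 - 144.5059
var_error = 43.1641

43.1641


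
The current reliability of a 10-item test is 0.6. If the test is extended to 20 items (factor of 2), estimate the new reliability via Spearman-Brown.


r_new = (n * rxx) / (1 + (n-1) * rxx)
r_new = (2 * 0.6) / (1 + 1 * 0.6)
r_new = 1.2 / 1.6
r_new = 0.75

0.75


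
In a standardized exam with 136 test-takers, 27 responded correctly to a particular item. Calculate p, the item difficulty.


Item difficulty p = number correct / total examinees
p = 27 / 136
p = 0.1985

0.1985


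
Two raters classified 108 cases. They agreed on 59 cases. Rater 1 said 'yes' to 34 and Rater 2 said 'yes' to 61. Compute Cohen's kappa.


P_o = 59/108 = 0.546296
P_e = (34*61 + 74*47) / 11664 = 0.475995
kappa = (P_o - P_e) / (1 - P_e)
kappa = (0.546296 - 0.475995) / (1 - 0.475995)
kappa = 0.1342

0.1342


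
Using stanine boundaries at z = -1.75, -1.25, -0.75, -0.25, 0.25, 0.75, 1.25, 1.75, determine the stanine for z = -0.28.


Stanine boundaries: [-1.75, -1.25, -0.75, -0.25, 0.25, 0.75, 1.25, 1.75]
z = -0.28
Check each boundary:
  z >= -1.75 -> could be stanine 2
  z >= -1.25 -> could be stanine 3
  z >= -0.75 -> could be stanine 4
  z < -0.25
  z < 0.25
  z < 0.75
  z < 1.25
  z < 1.75
Highest qualifying boundary gives stanine = 4

4


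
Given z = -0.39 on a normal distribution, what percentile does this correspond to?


CDF(z) = 0.5 * (1 + erf(z/sqrt(2)))
erf(-0.2758) = -0.3035
CDF = 0.3483
Percentile rank = 0.3483 * 100 = 34.83

34.83


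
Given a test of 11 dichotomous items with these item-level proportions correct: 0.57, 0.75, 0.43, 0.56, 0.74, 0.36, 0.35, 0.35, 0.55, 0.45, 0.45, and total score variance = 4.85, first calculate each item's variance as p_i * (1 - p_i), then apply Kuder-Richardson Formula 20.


For each item, compute p_i * q_i:
  Item 1: 0.57 * 0.43 = 0.2451
  Item 2: 0.75 * 0.25 = 0.1875
  Item 3: 0.43 * 0.57 = 0.2451
  Item 4: 0.56 * 0.44 = 0.2464
  Item 5: 0.74 * 0.26 = 0.1924
  Item 6: 0.36 * 0.64 = 0.2304
  Item 7: 0.35 * 0.65 = 0.2275
  Item 8: 0.35 * 0.65 = 0.2275
  Item 9: 0.55 * 0.45 = 0.2475
  Item 10: 0.45 * 0.55 = 0.2475
  Item 11: 0.45 * 0.55 = 0.2475
Sum(p_i * q_i) = 0.2451 + 0.1875 + 0.2451 + 0.2464 + 0.1924 + 0.2304 + 0.2275 + 0.2275 + 0.2475 + 0.2475 + 0.2475 = 2.5444
KR-20 = (k/(k-1)) * (1 - Sum(p_i*q_i) / Var_total)
= (11/10) * (1 - 2.5444/4.85)
= 1.1 * 0.4754
KR-20 = 0.5229

0.5229


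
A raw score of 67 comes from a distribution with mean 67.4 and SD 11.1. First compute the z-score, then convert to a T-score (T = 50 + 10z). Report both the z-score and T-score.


z = (X - mean) / SD = (67 - 67.4) / 11.1
z = -0.4 / 11.1
z = -0.036
T-score = T = 50 + 10z
Carry z at full precision (z = -0.4 / 11.1) into the conversion:
T-score = 50 + 10 * (-0.4 / 11.1) = 50 + -4 / 11.1
T-score = 50 + -0.3604
T-score = 49.6396

49.6396


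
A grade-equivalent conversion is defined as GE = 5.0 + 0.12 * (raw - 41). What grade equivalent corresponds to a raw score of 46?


raw - median = 46 - 41 = 5
slope * diff = 0.12 * 5 = 0.6
GE = 5.0 + 0.6
GE = 5.6

5.6


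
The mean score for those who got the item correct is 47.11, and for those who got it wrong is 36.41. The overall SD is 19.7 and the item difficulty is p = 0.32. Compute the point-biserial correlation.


q = 1 - p = 0.68
rpb = ((M1 - M0) / SD) * sqrt(p * q)
rpb = ((47.11 - 36.41) / 19.7) * sqrt(0.32 * 0.68)
rpb = 0.2534

0.2534


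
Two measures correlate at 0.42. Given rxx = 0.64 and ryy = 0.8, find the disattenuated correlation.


r_corrected = rxy / sqrt(rxx * ryy)
= 0.42 / sqrt(0.64 * 0.8)
= 0.42 / sqrt(0.512)
= 0.42 / 0.715542
r_corrected = 0.587

0.587


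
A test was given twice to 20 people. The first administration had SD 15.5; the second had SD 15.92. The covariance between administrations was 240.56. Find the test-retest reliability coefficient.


r = cov(X,Y) / (SD_X * SD_Y)
r = 240.56 / (15.5 * 15.92)
r = 240.56 / 246.76
r = 0.9749

0.9749


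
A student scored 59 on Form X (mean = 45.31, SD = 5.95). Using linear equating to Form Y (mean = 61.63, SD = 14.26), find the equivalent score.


slope = SD_Y / SD_X = 14.26 / 5.95 ~ 2.3966
intercept = mean_Y - slope * mean_X = 61.63 - (14.26 / 5.95) * 45.31 ~ -46.9617
Y = slope * X + intercept. To avoid rounding drift from the rounded slope/intercept, evaluate the equivalent form Y = mean_Y + SD_Y * (X - mean_X) / SD_X at full precision:
Y = 61.63 + 14.26 * (59 - 45.31) / 5.95
Y = 61.63 + 14.26 * 13.69 / 5.95
Y = 61.63 + 195.2194 / 5.95
Y = 61.63 + 32.81
Y = 94.44

94.44


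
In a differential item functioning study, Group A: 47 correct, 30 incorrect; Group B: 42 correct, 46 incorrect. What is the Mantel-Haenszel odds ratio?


Odds_A = 47/30 = 1.5667
Odds_B = 42/46 = 0.913
OR = Odds_A / Odds_B = 1.5667 / 0.913
Exactly, OR = (47 * 46) / (30 * 42) = 2162 / 1260
OR = 1.7159

1.7159


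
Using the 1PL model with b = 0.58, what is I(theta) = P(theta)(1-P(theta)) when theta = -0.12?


P = 1/(1+exp(-(-0.12-0.58))) = 0.3318
I = P*(1-P) = 0.3318 * 0.6682
I = 0.2217

0.2217


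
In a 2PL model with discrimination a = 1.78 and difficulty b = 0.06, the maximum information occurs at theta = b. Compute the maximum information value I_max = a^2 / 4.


For 2PL, max info at theta = b = 0.06
I_max = a^2 / 4 = 1.78^2 / 4
= 3.1684 / 4
I_max = 0.7921

0.7921


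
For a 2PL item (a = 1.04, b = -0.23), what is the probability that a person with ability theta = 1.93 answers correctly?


a*(theta - b) = 1.04 * (1.93 - -0.23) = 2.2464
exp(-2.2464) = 0.1058
P = 1 / (1 + 0.1058)
P = 0.9043

0.9043


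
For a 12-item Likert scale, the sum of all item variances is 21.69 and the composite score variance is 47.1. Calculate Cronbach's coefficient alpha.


alpha = (k/(k-1)) * (1 - sum(si^2)/s_total^2)
= (12/11) * (1 - 21.69/47.1)
alpha = 0.5885

0.5885


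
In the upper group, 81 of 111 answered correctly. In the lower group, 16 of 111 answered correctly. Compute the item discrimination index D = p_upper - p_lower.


p_upper = 81/111 = 0.7297
p_lower = 16/111 = 0.1441
D = 0.7297 - 0.1441 = 0.5856

0.5856


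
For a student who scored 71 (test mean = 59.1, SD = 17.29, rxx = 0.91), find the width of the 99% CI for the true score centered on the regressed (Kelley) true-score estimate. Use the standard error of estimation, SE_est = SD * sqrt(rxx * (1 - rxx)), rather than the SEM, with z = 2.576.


True score estimate = 0.91*71 + 0.09*59.1 = 69.929
SE_est = SD * sqrt(rxx * (1 - rxx)) = 17.29 * sqrt(0.91 * 0.09) = 17.29 * sqrt(0.0819) = 4.948083
CI = T_est +/- z * SE_est, so width = 2 * z * SE_est = 2 * 2.576 * 4.948083
Width = 25.4925

25.4925


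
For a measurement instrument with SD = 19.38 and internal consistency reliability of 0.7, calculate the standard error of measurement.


SEM = SD * sqrt(1 - rxx)
SEM = 19.38 * sqrt(1 - 0.7)
SEM = 19.38 * sqrt(0.3) = 19.38 * 0.547723
SEM = 10.6149

10.6149


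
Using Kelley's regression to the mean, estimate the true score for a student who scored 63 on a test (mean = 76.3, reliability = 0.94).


T_est = rxx * X + (1 - rxx) * mean
T_est = 0.94 * 63 + 0.06 * 76.3
T_est = 59.22 + 4.578
T_est = 63.798

63.798


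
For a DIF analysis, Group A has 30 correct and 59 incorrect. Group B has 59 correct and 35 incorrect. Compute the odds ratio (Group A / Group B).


Odds_A = 30/59 = 0.5085
Odds_B = 59/35 = 1.6857
OR = Odds_A / Odds_B = 0.5085 / 1.6857
Exactly, OR = (30 * 35) / (59 * 59) = 1050 / 3481
OR = 0.3016

0.3016


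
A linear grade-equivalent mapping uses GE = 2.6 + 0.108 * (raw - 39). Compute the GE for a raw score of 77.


raw - median = 77 - 39 = 38
slope * diff = 0.108 * 38 = 4.104
GE = 2.6 + 4.104
GE = 6.704

6.704


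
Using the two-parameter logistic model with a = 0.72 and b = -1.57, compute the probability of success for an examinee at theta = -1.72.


a*(theta - b) = 0.72 * (-1.72 - -1.57) = -0.108
exp(--0.108) = 1.114
P = 1 / (1 + 1.114)
P = 0.473

0.473


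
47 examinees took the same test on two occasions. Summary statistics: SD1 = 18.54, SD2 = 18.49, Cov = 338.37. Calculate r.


r = cov(X,Y) / (SD_X * SD_Y)
r = 338.37 / (18.54 * 18.49)
r = 338.37 / 342.8046
r = 0.9871

0.9871


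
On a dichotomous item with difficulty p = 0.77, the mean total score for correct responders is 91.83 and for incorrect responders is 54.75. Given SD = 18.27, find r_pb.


q = 1 - p = 0.23
rpb = ((M1 - M0) / SD) * sqrt(p * q)
rpb = ((91.83 - 54.75) / 18.27) * sqrt(0.77 * 0.23)
rpb = 0.8541

0.8541


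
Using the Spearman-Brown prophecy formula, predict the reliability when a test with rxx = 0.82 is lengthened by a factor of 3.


r_new = (n * rxx) / (1 + (n-1) * rxx)
r_new = (3 * 0.82) / (1 + 2 * 0.82)
r_new = 2.46 / 2.64
r_new = 0.9318

0.9318


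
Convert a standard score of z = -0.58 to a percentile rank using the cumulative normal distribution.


CDF(z) = 0.5 * (1 + erf(z/sqrt(2)))
erf(-0.4101) = -0.4381
CDF = 0.281
Percentile rank = 0.281 * 100 = 28.1

28.1


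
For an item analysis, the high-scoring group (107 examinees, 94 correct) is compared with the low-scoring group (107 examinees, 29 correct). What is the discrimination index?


p_upper = 94/107 = 0.8785
p_lower = 29/107 = 0.271
D = 0.8785 - 0.271 = 0.6075

0.6075


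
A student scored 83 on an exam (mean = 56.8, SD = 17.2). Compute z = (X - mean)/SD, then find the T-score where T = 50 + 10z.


z = (X - mean) / SD = (83 - 56.8) / 17.2
z = 26.2 / 17.2
z = 1.5233
T-score = T = 50 + 10z
Carry z at full precision (z = 26.2 / 17.2) into the conversion:
T-score = 50 + 10 * (26.2 / 17.2) = 50 + 262 / 17.2
T-score = 50 + 15.2326
T-score = 65.2326

65.2326


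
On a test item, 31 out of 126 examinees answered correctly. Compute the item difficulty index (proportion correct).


Item difficulty p = number correct / total examinees
p = 31 / 126
p = 0.246

0.246
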